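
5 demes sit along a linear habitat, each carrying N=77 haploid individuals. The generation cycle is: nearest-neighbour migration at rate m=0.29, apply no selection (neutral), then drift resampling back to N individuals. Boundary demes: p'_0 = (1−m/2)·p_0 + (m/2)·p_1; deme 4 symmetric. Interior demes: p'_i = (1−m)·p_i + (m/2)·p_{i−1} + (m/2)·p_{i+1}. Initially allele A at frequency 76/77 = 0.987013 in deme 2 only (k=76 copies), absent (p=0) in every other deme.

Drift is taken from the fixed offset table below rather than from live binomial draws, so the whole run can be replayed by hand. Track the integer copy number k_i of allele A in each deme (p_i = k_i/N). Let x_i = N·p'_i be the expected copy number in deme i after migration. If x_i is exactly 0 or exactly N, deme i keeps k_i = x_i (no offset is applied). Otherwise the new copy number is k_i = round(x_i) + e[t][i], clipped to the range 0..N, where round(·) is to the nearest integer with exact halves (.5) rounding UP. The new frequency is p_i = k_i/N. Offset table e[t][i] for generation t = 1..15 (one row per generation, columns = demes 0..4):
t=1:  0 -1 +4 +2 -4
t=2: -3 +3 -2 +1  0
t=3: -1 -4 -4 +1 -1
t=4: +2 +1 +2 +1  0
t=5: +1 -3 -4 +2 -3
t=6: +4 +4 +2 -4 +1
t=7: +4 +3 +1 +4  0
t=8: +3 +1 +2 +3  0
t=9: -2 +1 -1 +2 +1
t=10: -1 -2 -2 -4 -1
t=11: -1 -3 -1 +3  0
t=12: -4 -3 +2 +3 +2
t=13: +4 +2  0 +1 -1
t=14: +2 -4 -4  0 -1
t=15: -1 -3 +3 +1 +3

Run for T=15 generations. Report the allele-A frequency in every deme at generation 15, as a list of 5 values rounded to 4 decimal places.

t=0: k=[0 0 76 0 0]
t=1: x=[0.0000 11.0200 53.9600 11.0200 0.0000] k=[0 10 58 13 0]
t=2: x=[1.4500 15.5100 44.5150 17.6400 1.8850] k=[0 19 43 19 2]
t=3: x=[2.7550 19.7250 36.0400 20.0150 4.4650] k=[2 16 32 21 3]
t=4: x=[4.0300 16.2900 28.0850 19.9850 5.6100] k=[6 17 30 21 6]
t=5: x=[7.5950 17.2900 26.8100 20.1300 8.1750] k=[9 14 23 22 5]
t=6: x=[9.7250 14.5800 21.5500 19.6800 7.4650] k=[14 19 24 16 8]
t=7: x=[14.7250 19.0000 22.1150 16.0000 9.1600] k=[19 22 23 20 9]
t=8: x=[19.4350 21.7100 22.4200 18.8400 10.5950] k=[22 23 24 22 11]
t=9: x=[22.1450 23.0000 23.5650 20.6950 12.5950] k=[20 24 23 23 14]
t=10: x=[20.5800 23.2750 23.1450 21.6950 15.3050] k=[20 21 21 18 14]
t=11: x=[20.1450 20.8550 20.5650 17.8550 14.5800] k=[19 18 20 21 15]
t=12: x=[18.8550 18.4350 19.8550 19.9850 15.8700] k=[15 15 22 23 18]
t=13: x=[15.0000 16.0150 21.1300 22.1300 18.7250] k=[19 18 21 23 18]
t=14: x=[18.8550 18.5800 20.8550 21.9850 18.7250] k=[21 15 17 22 18]
t=15: x=[20.1300 16.1600 17.4350 20.6950 18.5800] k=[19 13 20 22 22]

[0.2468, 0.1688, 0.2597, 0.2857, 0.2857]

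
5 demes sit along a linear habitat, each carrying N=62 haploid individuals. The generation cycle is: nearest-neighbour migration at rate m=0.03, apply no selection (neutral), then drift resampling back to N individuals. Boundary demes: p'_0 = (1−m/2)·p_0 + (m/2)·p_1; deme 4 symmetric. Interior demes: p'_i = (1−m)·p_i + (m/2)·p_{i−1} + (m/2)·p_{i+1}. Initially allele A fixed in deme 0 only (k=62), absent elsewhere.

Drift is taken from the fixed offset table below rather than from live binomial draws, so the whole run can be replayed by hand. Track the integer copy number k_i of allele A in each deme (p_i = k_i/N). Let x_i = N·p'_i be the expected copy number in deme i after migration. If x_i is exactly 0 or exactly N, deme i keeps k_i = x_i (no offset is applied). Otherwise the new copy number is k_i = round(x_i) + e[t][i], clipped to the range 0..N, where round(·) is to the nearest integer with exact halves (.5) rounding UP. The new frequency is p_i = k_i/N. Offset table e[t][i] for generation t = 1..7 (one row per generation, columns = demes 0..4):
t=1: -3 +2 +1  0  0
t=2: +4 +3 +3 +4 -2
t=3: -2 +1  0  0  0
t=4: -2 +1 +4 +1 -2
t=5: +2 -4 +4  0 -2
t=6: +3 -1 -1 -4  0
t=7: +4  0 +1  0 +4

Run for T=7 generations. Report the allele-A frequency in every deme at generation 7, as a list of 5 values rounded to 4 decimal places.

t=0: k=[62 0 0 0 0]
t=1: x=[61.0700 0.9300 0.0000 0.0000 0.0000] k=[58 3 0 0 0]
t=2: x=[57.1750 3.7800 0.0450 0.0000 0.0000] k=[61 7 3 0 0]
t=3: x=[60.1900 7.7500 3.0150 0.0450 0.0000] k=[58 9 3 0 0]
t=4: x=[57.2650 9.6450 3.0450 0.0450 0.0000] k=[55 11 7 1 0]
t=5: x=[54.3400 11.6000 6.9700 1.0750 0.0150] k=[56 8 11 1 0]
t=6: x=[55.2800 8.7650 10.8050 1.1350 0.0150] k=[58 8 10 0 0]
t=7: x=[57.2500 8.7800 9.8200 0.1500 0.0000] k=[61 9 11 0 0]

[0.9839, 0.1452, 0.1774, 0.0000, 0.0000]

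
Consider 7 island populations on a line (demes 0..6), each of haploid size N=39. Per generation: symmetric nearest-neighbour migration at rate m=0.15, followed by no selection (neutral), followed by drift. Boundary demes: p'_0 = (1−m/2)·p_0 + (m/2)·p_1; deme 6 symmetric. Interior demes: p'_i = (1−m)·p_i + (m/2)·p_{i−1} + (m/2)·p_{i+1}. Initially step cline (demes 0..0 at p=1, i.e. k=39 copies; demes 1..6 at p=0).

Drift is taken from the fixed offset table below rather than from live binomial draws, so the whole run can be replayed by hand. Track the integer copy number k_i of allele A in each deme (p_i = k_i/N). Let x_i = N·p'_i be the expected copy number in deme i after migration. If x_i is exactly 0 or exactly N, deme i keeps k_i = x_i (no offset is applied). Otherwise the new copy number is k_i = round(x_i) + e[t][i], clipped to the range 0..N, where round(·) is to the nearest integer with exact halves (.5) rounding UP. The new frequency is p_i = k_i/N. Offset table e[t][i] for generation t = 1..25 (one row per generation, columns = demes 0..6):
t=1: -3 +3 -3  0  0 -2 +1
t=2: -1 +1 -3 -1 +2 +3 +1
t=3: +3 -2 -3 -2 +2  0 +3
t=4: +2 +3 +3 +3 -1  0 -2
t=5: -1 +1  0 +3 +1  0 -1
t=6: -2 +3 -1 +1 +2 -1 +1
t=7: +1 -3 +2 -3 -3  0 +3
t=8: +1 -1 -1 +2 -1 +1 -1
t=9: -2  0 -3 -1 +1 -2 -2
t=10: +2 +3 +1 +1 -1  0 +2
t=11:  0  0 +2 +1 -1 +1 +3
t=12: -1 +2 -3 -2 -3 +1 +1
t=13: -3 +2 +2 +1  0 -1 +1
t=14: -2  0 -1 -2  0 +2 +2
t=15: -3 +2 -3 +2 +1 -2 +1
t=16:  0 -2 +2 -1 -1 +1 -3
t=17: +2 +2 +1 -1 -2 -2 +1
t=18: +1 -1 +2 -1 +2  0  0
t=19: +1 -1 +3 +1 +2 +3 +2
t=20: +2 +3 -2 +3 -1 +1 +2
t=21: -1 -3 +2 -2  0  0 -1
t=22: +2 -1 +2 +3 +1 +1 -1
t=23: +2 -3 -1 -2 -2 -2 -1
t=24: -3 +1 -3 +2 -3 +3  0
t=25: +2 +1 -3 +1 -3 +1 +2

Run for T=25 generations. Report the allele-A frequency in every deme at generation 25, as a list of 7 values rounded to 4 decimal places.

t=0: k=[39 0 0 0 0 0 0]
t=1: x=[36.0750 2.9250 0.0000 0.0000 0.0000 0.0000 0.0000] k=[33 6 0 0 0 0 0]
t=2: x=[30.9750 7.5750 0.4500 0.0000 0.0000 0.0000 0.0000] k=[30 9 0 0 0 0 0]
t=3: x=[28.4250 9.9000 0.6750 0.0000 0.0000 0.0000 0.0000] k=[31 8 0 0 0 0 0]
t=4: x=[29.2750 9.1250 0.6000 0.0000 0.0000 0.0000 0.0000] k=[31 12 4 0 0 0 0]
t=5: x=[29.5750 12.8250 4.3000 0.3000 0.0000 0.0000 0.0000] k=[29 14 4 3 0 0 0]
t=6: x=[27.8750 14.3750 4.6750 2.8500 0.2250 0.0000 0.0000] k=[26 17 4 4 2 0 0]
t=7: x=[25.3250 16.7000 4.9750 3.8500 2.0000 0.1500 0.0000] k=[26 14 7 1 0 0 0]
t=8: x=[25.1000 14.3750 7.0750 1.3750 0.0750 0.0000 0.0000] k=[26 13 6 3 0 0 0]
t=9: x=[25.0250 13.4500 6.3000 3.0000 0.2250 0.0000 0.0000] k=[23 13 3 2 1 0 0]
t=10: x=[22.2500 13.0000 3.6750 2.0000 1.0000 0.0750 0.0000] k=[24 16 5 3 0 0 0]
t=11: x=[23.4000 15.7750 5.6750 2.9250 0.2250 0.0000 0.0000] k=[23 16 8 4 0 0 0]
t=12: x=[22.4750 15.9250 8.3000 4.0000 0.3000 0.0000 0.0000] k=[21 18 5 2 0 0 0]
t=13: x=[20.7750 17.2500 5.7500 2.0750 0.1500 0.0000 0.0000] k=[18 19 8 3 0 0 0]
t=14: x=[18.0750 18.1000 8.4500 3.1500 0.2250 0.0000 0.0000] k=[16 18 7 1 0 0 0]
t=15: x=[16.1500 17.0250 7.3750 1.3750 0.0750 0.0000 0.0000] k=[13 19 4 3 1 0 0]
t=16: x=[13.4500 17.4250 5.0500 2.9250 1.0750 0.0750 0.0000] k=[13 15 7 2 0 1 0]
t=17: x=[13.1500 14.2500 7.2250 2.2250 0.2250 0.8500 0.0750] k=[15 16 8 1 0 0 1]
t=18: x=[15.0750 15.3250 8.0750 1.4500 0.0750 0.0750 0.9250] k=[16 14 10 0 2 0 1]
t=19: x=[15.8500 13.8500 9.5500 0.9000 1.7000 0.2250 0.9250] k=[17 13 13 2 4 3 3]
t=20: x=[16.7000 13.3000 12.1750 2.9750 3.7750 3.0750 3.0000] k=[19 16 10 6 3 4 5]
t=21: x=[18.7750 15.7750 10.1500 6.0750 3.3000 4.0000 4.9250] k=[18 13 12 4 3 4 4]
t=22: x=[17.6250 13.3000 11.4750 4.5250 3.1500 3.9250 4.0000] k=[20 12 13 8 4 5 3]
t=23: x=[19.4000 12.6750 12.5500 8.0750 4.3750 4.7750 3.1500] k=[21 10 12 6 2 3 2]
t=24: x=[20.1750 10.9750 11.4000 6.1500 2.3750 2.8500 2.0750] k=[17 12 8 8 0 6 2]
t=25: x=[16.6250 12.0750 8.3000 7.4000 1.0500 5.2500 2.3000] k=[19 13 5 8 0 6 4]

[0.4872, 0.3333, 0.1282, 0.2051, 0.0000, 0.1538, 0.1026]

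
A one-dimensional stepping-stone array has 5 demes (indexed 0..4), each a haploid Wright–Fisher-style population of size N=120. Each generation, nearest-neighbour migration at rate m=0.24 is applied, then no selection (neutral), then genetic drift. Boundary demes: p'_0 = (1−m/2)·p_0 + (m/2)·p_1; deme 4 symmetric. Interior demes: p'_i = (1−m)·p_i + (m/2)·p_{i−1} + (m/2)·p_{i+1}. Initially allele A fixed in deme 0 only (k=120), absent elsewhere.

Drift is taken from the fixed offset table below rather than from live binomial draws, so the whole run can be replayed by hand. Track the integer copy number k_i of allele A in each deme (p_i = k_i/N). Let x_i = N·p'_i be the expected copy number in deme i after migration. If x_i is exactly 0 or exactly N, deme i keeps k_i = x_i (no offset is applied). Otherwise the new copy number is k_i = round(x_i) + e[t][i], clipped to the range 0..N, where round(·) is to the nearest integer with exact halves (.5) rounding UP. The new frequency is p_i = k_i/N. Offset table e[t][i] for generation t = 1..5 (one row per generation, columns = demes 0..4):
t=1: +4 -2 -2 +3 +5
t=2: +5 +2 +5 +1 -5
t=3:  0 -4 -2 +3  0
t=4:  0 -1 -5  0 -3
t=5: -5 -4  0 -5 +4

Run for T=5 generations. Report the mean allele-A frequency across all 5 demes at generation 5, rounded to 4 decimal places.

0.1900

t=0: k=[120 0 0 0 0]
t=1: x=[105.6000 14.4000 0.0000 0.0000 0.0000] k=[110 12 0 0 0]
t=2: x=[98.2400 22.3200 1.4400 0.0000 0.0000] k=[103 24 6 0 0]
t=3: x=[93.5200 31.3200 7.4400 0.7200 0.0000] k=[94 27 5 4 0]
t=4: x=[85.9600 32.4000 7.5200 3.6400 0.4800] k=[86 31 3 4 0]
t=5: x=[79.4000 34.2400 6.4800 3.4000 0.4800] k=[74 30 6 0 4]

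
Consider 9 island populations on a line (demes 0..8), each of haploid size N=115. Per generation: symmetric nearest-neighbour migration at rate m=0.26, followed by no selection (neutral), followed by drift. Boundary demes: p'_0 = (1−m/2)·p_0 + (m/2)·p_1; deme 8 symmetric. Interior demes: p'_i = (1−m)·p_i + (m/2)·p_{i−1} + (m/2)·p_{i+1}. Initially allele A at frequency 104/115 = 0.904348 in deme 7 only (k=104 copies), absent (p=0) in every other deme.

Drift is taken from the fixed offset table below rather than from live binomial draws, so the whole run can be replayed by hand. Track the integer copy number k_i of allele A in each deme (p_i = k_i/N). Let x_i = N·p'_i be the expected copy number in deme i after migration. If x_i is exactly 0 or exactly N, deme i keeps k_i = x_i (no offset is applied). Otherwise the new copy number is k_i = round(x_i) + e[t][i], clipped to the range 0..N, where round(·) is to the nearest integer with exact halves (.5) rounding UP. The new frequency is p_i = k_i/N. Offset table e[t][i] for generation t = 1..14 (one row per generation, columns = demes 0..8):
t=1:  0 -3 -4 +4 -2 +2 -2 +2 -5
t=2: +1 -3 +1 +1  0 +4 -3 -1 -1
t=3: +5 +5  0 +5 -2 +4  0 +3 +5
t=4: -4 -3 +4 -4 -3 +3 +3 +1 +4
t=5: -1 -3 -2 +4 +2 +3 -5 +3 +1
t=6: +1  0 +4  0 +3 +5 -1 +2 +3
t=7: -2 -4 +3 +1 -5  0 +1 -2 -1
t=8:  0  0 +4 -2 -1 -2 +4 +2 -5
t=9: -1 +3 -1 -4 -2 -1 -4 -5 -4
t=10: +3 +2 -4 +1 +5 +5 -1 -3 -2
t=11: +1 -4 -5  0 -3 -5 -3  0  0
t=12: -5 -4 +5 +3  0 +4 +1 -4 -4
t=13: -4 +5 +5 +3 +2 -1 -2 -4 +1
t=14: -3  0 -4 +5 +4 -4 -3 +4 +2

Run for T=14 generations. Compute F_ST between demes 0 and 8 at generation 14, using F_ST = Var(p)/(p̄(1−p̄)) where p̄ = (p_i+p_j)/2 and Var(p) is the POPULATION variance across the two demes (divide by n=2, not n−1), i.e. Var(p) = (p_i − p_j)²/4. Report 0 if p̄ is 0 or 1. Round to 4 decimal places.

t=0: k=[0 0 0 0 0 0 0 104 0]
t=1: x=[0.0000 0.0000 0.0000 0.0000 0.0000 0.0000 13.5200 76.9600 13.5200] k=[0 0 0 0 0 0 12 79 9]
t=2: x=[0.0000 0.0000 0.0000 0.0000 0.0000 1.5600 19.1500 61.1900 18.1000] k=[0 0 0 0 0 6 16 60 17]
t=3: x=[0.0000 0.0000 0.0000 0.0000 0.7800 6.5200 20.4200 48.6900 22.5900] k=[0 0 0 0 0 11 20 52 28]
t=4: x=[0.0000 0.0000 0.0000 0.0000 1.4300 10.7400 22.9900 44.7200 31.1200] k=[0 0 0 0 0 14 26 46 35]
t=5: x=[0.0000 0.0000 0.0000 0.0000 1.8200 13.7400 27.0400 41.9700 36.4300] k=[0 0 0 0 4 17 22 45 37]
t=6: x=[0.0000 0.0000 0.0000 0.5200 5.1700 15.9600 24.3400 40.9700 38.0400] k=[0 0 0 1 8 21 23 43 41]
t=7: x=[0.0000 0.0000 0.1300 1.7800 8.7800 19.5700 25.3400 40.1400 41.2600] k=[0 0 3 3 4 20 26 38 40]
t=8: x=[0.0000 0.3900 2.6100 3.1300 5.9500 18.7000 26.7800 36.7000 39.7400] k=[0 0 7 1 5 17 31 39 35]
t=9: x=[0.0000 0.9100 5.3100 2.3000 6.0400 17.2600 30.2200 37.4400 35.5200] k=[0 4 4 0 4 16 26 32 32]
t=10: x=[0.5200 3.4800 3.4800 1.0400 5.0400 15.7400 25.4800 31.2200 32.0000] k=[4 5 0 2 10 21 24 28 30]
t=11: x=[4.1300 4.2200 0.9100 2.7800 10.3900 19.9600 24.1300 27.7400 29.7400] k=[5 0 0 3 7 15 21 28 30]
t=12: x=[4.3500 0.6500 0.3900 3.1300 7.5200 14.7400 21.1300 27.3500 29.7400] k=[0 0 5 6 8 19 22 23 26]
t=13: x=[0.0000 0.6500 4.4800 6.1300 9.1700 17.9600 21.7400 23.2600 25.6100] k=[0 6 9 9 11 17 20 19 27]
t=14: x=[0.7800 5.6100 8.6100 9.2600 11.5200 16.6100 19.4800 20.1700 25.9600] k=[0 6 5 14 16 13 16 24 28]

0.1386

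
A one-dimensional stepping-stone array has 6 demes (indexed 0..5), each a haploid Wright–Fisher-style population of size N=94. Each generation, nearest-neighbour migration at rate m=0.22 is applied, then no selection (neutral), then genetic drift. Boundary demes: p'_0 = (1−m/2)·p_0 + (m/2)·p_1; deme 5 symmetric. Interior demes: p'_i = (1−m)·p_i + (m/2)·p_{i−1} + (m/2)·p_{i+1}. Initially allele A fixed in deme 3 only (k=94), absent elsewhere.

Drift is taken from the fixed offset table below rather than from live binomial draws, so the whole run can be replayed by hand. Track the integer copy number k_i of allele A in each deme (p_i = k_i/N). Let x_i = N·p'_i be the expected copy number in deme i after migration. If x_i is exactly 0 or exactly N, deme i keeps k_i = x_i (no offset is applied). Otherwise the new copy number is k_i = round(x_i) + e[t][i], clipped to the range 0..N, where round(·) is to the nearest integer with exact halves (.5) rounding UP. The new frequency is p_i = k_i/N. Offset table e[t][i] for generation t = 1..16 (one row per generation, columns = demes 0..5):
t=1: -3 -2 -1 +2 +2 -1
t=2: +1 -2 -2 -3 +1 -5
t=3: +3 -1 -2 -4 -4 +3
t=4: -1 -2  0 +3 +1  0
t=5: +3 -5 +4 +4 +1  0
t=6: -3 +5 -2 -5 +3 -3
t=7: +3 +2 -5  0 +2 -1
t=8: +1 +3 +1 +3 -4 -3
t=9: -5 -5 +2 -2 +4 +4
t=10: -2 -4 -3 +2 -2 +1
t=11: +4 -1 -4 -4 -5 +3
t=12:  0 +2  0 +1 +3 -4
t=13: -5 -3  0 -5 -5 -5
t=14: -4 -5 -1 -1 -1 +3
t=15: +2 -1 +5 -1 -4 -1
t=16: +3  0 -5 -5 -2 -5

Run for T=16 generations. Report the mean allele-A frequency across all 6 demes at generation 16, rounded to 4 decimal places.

t=0: k=[0 0 0 94 0 0]
t=1: x=[0.0000 0.0000 10.3400 73.3200 10.3400 0.0000] k=[0 0 9 75 12 0]
t=2: x=[0.0000 0.9900 15.2700 60.8100 17.6100 1.3200] k=[0 0 13 58 19 0]
t=3: x=[0.0000 1.4300 16.5200 48.7600 21.2000 2.0900] k=[0 0 15 45 17 5]
t=4: x=[0.0000 1.6500 16.6500 38.6200 18.7600 6.3200] k=[0 0 17 42 20 6]
t=5: x=[0.0000 1.8700 17.8800 36.8300 20.8800 7.5400] k=[0 0 22 41 22 8]
t=6: x=[0.0000 2.4200 21.6700 36.8200 22.5500 9.5400] k=[0 7 20 32 26 7]
t=7: x=[0.7700 7.6600 19.8900 30.0200 24.5700 9.0900] k=[4 10 15 30 27 8]
t=8: x=[4.6600 9.8900 16.1000 28.0200 25.2400 10.0900] k=[6 13 17 31 21 7]
t=9: x=[6.7700 12.6700 18.1000 28.3600 20.5600 8.5400] k=[2 8 20 26 25 13]
t=10: x=[2.6600 8.6600 19.3400 25.2300 23.7900 14.3200] k=[1 5 16 27 22 15]
t=11: x=[1.4400 5.7700 16.0000 25.2400 21.7800 15.7700] k=[5 5 12 21 17 19]
t=12: x=[5.0000 5.7700 12.2200 19.5700 17.6600 18.7800] k=[5 8 12 21 21 15]
t=13: x=[5.3300 8.1100 12.5500 20.0100 20.3400 15.6600] k=[0 5 13 15 15 11]
t=14: x=[0.5500 5.3300 12.3400 14.7800 14.5600 11.4400] k=[0 0 11 14 14 14]
t=15: x=[0.0000 1.2100 10.1200 13.6700 14.0000 14.0000] k=[0 0 15 13 10 13]
t=16: x=[0.0000 1.6500 13.1300 12.8900 10.6600 12.6700] k=[0 2 8 8 9 8]

0.0621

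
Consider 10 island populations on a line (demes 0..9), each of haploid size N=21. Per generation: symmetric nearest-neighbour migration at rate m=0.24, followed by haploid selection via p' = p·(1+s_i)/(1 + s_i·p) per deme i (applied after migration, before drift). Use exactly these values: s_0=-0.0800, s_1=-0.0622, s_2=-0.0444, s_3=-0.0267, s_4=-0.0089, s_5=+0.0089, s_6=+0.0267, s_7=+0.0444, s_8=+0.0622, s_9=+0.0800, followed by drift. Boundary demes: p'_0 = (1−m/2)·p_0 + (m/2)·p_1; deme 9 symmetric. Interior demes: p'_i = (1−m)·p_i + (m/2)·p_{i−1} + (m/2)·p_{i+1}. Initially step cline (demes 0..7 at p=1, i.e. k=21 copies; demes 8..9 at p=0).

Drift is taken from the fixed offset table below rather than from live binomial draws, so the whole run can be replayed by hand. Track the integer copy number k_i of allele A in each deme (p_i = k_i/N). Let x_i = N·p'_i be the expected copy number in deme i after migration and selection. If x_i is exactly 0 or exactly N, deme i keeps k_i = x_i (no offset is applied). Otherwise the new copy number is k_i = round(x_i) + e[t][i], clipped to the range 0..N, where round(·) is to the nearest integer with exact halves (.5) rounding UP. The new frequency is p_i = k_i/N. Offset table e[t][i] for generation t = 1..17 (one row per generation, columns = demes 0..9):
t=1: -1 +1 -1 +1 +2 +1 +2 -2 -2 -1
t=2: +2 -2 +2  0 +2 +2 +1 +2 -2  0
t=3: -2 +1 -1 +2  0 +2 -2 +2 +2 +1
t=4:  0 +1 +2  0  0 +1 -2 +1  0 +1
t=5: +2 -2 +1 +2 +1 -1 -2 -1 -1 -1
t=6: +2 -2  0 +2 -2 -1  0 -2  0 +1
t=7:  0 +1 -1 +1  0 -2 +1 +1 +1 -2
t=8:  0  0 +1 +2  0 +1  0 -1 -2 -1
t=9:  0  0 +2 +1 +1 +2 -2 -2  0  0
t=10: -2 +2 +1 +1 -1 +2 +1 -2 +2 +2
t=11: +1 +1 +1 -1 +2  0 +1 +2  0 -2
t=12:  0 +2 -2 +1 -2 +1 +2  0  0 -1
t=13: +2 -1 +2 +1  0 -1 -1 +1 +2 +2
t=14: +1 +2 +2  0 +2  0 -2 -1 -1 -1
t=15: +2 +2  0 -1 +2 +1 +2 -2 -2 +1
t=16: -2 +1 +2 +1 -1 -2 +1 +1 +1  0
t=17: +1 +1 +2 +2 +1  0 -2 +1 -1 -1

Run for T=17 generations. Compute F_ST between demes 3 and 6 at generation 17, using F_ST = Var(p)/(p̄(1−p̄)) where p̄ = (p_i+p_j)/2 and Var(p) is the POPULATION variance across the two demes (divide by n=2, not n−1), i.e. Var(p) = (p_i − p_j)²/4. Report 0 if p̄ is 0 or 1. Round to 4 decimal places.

t=0: k=[21 21 21 21 21 21 21 21 0 0]
t=1: x=[21.0000 21.0000 21.0000 21.0000 21.0000 21.0000 21.0000 18.5748 2.6569 0.0000] k=[21 21 21 21 21 21 21 17 1 0]
t=2: x=[21.0000 21.0000 21.0000 21.0000 21.0000 21.0000 20.5322 15.7333 2.9497 0.1295] k=[21 21 21 21 21 21 21 18 1 0]
t=3: x=[21.0000 21.0000 21.0000 21.0000 21.0000 21.0000 20.6492 16.4761 3.0750 0.1295] k=[21 21 21 21 21 21 19 18 5 1]
t=4: x=[21.0000 21.0000 21.0000 21.0000 21.0000 20.7621 19.1646 16.7102 6.3439 1.5894] k=[21 21 21 21 21 21 17 18 6 3]
t=5: x=[21.0000 21.0000 21.0000 21.0000 21.0000 20.5241 17.6744 16.5932 7.3659 3.5829] k=[21 21 21 21 21 20 16 16 6 3]
t=6: x=[21.0000 21.0000 21.0000 21.0000 20.8789 19.6512 16.5728 14.9881 7.1212 3.5829] k=[21 21 21 21 19 19 17 13 7 5]
t=7: x=[21.0000 21.0000 21.0000 20.7535 19.2255 18.7777 16.8485 12.9765 7.7730 5.5484] k=[21 21 21 21 19 17 18 14 9 4]
t=8: x=[21.0000 21.0000 21.0000 20.7535 18.9838 17.3866 17.4779 14.0830 9.3116 4.8824] k=[21 21 21 21 19 18 17 13 7 4]
t=9: x=[21.0000 21.0000 21.0000 20.7535 19.1046 18.0227 16.7303 12.9765 7.6510 4.6319] k=[21 21 21 21 20 20 15 11 8 5]
t=10: x=[21.0000 21.0000 21.0000 20.8767 20.1124 19.4130 15.2309 11.3470 8.3009 5.6730] k=[21 21 21 21 19 21 16 9 10 8]
t=11: x=[21.0000 21.0000 21.0000 20.7535 19.4673 20.1671 15.8629 10.1877 9.9554 8.6284] k=[21 21 21 20 21 20 17 12 10 7]
t=12: x=[21.0000 21.0000 20.8745 20.2199 20.7579 19.7703 16.8485 12.5800 10.1962 7.7320] k=[21 21 19 21 19 21 19 13 10 7]
t=13: x=[21.0000 20.7443 19.4147 20.5071 19.4673 20.5241 18.5771 13.5699 10.3164 7.7320] k=[21 20 21 21 19 20 18 15 12 10]
t=14: x=[20.8696 20.1915 20.8745 20.7535 19.3464 19.6512 17.9494 15.1844 12.4277 10.6440] k=[21 21 21 21 21 20 16 14 11 10]
t=15: x=[21.0000 21.0000 21.0000 21.0000 20.8789 19.6512 16.3363 14.0830 11.5545 10.5239] k=[21 21 21 21 21 21 18 12 10 12]
t=16: x=[21.0000 21.0000 21.0000 21.0000 21.0000 20.6431 17.7137 12.6990 10.7967 12.1562] k=[21 21 21 21 21 19 19 14 12 12]
t=17: x=[21.0000 21.0000 21.0000 21.0000 20.7579 19.2542 18.4594 14.5557 12.5465 12.3934] k=[21 21 21 21 21 19 16 16 12 11]

0.1351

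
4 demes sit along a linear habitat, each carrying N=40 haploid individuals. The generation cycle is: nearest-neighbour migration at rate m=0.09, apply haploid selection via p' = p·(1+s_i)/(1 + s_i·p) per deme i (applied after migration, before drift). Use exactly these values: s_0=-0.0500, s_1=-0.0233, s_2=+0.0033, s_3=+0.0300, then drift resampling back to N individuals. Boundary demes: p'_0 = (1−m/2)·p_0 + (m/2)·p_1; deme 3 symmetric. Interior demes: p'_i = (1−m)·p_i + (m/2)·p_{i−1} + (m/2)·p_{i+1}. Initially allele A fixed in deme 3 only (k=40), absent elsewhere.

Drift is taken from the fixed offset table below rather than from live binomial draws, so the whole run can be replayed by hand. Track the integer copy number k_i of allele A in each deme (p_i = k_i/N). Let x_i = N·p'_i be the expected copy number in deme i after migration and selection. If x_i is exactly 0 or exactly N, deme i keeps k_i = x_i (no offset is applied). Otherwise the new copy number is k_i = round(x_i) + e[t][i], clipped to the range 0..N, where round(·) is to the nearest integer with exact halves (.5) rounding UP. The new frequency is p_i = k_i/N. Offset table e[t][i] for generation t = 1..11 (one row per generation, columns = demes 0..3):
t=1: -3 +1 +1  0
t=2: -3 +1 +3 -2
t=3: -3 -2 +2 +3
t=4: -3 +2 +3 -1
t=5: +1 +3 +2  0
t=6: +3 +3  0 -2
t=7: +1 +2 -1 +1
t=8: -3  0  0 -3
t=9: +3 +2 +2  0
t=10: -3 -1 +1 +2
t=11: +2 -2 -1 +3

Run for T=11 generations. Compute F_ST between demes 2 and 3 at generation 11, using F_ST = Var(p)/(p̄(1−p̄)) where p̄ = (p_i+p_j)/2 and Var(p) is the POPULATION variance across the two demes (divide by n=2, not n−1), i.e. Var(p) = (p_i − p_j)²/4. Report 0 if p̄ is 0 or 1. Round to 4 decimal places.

t=0: k=[0 0 0 40]
t=1: x=[0.0000 0.0000 1.8057 38.2501] k=[0 0 3 38]
t=2: x=[0.0000 0.1319 4.4530 36.5201] k=[0 1 7 35]
t=3: x=[0.0428 1.1973 8.0111 33.8945] k=[0 0 10 37]
t=4: x=[0.0000 0.4396 10.7909 35.8952] k=[0 2 14 35]
t=5: x=[0.0855 2.3963 14.4354 34.2031] k=[1 5 16 34]
t=6: x=[1.1227 5.2073 16.3468 33.3554] k=[4 8 16 31]
t=7: x=[3.9919 8.0277 16.3468 30.5402] k=[5 10 15 32]
t=8: x=[4.9964 9.8242 15.5713 31.4356] k=[2 10 16 28]
t=9: x=[2.2486 9.7353 16.3018 27.7130] k=[5 12 18 28]
t=10: x=[5.0830 11.7583 18.2127 27.8020] k=[2 11 19 30]
t=11: x=[2.2916 10.7685 19.1679 29.7322] k=[4 9 18 33]

0.1521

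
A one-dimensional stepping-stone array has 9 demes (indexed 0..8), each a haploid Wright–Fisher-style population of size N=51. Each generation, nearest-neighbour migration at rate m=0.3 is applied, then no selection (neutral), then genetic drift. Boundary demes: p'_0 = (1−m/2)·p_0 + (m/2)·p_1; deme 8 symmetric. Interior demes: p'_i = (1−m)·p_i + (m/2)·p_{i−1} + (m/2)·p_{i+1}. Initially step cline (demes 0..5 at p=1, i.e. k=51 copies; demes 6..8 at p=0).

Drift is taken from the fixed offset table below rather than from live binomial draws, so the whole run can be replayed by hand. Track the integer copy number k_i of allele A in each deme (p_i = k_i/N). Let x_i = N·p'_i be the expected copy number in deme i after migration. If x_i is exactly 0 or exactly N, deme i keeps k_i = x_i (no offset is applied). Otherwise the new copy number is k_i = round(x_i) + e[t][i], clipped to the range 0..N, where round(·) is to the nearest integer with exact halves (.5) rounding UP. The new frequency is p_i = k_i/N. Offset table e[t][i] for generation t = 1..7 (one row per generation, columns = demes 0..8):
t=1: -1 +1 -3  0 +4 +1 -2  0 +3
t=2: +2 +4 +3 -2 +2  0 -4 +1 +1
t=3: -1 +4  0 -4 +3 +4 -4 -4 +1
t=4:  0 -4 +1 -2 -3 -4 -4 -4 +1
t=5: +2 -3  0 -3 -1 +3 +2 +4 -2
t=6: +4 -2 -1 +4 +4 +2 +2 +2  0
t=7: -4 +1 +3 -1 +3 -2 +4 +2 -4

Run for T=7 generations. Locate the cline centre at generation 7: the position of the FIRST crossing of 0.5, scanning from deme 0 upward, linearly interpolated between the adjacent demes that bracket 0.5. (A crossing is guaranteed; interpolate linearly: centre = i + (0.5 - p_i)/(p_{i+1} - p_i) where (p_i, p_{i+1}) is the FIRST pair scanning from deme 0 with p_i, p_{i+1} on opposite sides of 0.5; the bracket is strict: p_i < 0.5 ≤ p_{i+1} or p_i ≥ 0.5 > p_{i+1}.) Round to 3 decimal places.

t=0: k=[51 51 51 51 51 51 0 0 0]
t=1: x=[51.0000 51.0000 51.0000 51.0000 51.0000 43.3500 7.6500 0.0000 0.0000] k=[51 51 51 51 51 44 6 0 0]
t=2: x=[51.0000 51.0000 51.0000 51.0000 49.9500 39.3500 10.8000 0.9000 0.0000] k=[51 51 51 51 51 39 7 2 0]
t=3: x=[51.0000 51.0000 51.0000 51.0000 49.2000 36.0000 11.0500 2.4500 0.3000] k=[51 51 51 51 51 40 7 0 1]
t=4: x=[51.0000 51.0000 51.0000 51.0000 49.3500 36.7000 10.9000 1.2000 0.8500] k=[51 51 51 51 46 33 7 0 2]
t=5: x=[51.0000 51.0000 51.0000 50.2500 44.8000 31.0500 9.8500 1.3500 1.7000] k=[51 51 51 47 44 34 12 5 0]
t=6: x=[51.0000 51.0000 50.4000 47.1500 42.9500 32.2000 14.2500 5.3000 0.7500] k=[51 51 49 51 47 34 16 7 1]
t=7: x=[51.0000 50.7000 49.6000 50.1000 45.6500 33.2500 17.3500 7.4500 1.9000] k=[51 51 51 49 49 31 21 9 0]

5.550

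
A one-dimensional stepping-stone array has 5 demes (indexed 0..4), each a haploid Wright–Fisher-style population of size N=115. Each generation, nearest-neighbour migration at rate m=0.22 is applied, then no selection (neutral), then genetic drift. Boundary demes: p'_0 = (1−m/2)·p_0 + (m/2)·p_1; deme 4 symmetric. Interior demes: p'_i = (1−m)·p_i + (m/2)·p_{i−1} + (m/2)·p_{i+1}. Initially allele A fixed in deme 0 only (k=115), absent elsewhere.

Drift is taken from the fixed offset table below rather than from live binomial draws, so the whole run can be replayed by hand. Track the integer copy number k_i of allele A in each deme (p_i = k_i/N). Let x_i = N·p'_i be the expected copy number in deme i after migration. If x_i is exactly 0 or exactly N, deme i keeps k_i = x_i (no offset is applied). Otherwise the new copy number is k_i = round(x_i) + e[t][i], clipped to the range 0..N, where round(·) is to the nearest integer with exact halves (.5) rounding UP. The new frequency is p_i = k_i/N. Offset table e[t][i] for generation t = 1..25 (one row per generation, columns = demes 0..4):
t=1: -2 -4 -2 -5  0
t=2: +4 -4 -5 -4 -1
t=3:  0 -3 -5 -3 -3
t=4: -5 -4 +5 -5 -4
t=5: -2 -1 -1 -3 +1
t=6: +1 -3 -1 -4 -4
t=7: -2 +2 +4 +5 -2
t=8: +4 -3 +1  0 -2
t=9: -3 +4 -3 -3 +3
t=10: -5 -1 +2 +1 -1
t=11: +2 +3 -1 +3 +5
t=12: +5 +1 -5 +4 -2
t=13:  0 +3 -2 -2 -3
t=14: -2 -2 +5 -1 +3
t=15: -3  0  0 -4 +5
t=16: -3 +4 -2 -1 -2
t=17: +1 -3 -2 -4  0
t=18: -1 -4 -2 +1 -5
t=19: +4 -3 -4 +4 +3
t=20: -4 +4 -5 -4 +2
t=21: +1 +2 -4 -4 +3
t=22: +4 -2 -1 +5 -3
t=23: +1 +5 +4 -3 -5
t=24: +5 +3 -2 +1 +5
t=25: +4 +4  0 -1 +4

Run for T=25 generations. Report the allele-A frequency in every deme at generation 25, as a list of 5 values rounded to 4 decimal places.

[0.3565, 0.2696, 0.1043, 0.0522, 0.1043]

t=0: k=[115 0 0 0 0]
t=1: x=[102.3500 12.6500 0.0000 0.0000 0.0000] k=[100 9 0 0 0]
t=2: x=[89.9900 18.0200 0.9900 0.0000 0.0000] k=[94 14 0 0 0]
t=3: x=[85.2000 21.2600 1.5400 0.0000 0.0000] k=[85 18 0 0 0]
t=4: x=[77.6300 23.3900 1.9800 0.0000 0.0000] k=[73 19 7 0 0]
t=5: x=[67.0600 23.6200 7.5500 0.7700 0.0000] k=[65 23 7 0 0]
t=6: x=[60.3800 25.8600 7.9900 0.7700 0.0000] k=[61 23 7 0 0]
t=7: x=[56.8200 25.4200 7.9900 0.7700 0.0000] k=[55 27 12 6 0]
t=8: x=[51.9200 28.4300 12.9900 6.0000 0.6600] k=[56 25 14 6 0]
t=9: x=[52.5900 27.2000 14.3300 6.2200 0.6600] k=[50 31 11 3 4]
t=10: x=[47.9100 30.8900 12.3200 3.9900 3.8900] k=[43 30 14 5 3]
t=11: x=[41.5700 29.6700 14.7700 5.7700 3.2200] k=[44 33 14 9 8]
t=12: x=[42.7900 32.1200 15.5400 9.4400 8.1100] k=[48 33 11 13 6]
t=13: x=[46.3500 32.2300 13.6400 12.0100 6.7700] k=[46 35 12 10 4]
t=14: x=[44.7900 33.6800 14.3100 9.5600 4.6600] k=[43 32 19 9 8]
t=15: x=[41.7900 31.7800 19.3300 9.9900 8.1100] k=[39 32 19 6 13]
t=16: x=[38.2300 31.3400 19.0000 8.2000 12.2300] k=[35 35 17 7 10]
t=17: x=[35.0000 33.0200 17.8800 8.4300 9.6700] k=[36 30 16 4 10]
t=18: x=[35.3400 29.1200 16.2200 5.9800 9.3400] k=[34 25 14 7 4]
t=19: x=[33.0100 24.7800 14.4400 7.4400 4.3300] k=[37 22 10 11 7]
t=20: x=[35.3500 22.3300 11.4300 10.4500 7.4400] k=[31 26 6 6 9]
t=21: x=[30.4500 24.3500 8.2000 6.3300 8.6700] k=[31 26 4 2 12]
t=22: x=[30.4500 24.1300 6.2000 3.3200 10.9000] k=[34 22 5 8 8]
t=23: x=[32.6800 21.4500 7.2000 7.6700 8.0000] k=[34 26 11 5 3]
t=24: x=[33.1200 25.2300 11.9900 5.4400 3.2200] k=[38 28 10 6 8]
t=25: x=[36.9000 27.1200 11.5400 6.6600 7.7800] k=[41 31 12 6 12]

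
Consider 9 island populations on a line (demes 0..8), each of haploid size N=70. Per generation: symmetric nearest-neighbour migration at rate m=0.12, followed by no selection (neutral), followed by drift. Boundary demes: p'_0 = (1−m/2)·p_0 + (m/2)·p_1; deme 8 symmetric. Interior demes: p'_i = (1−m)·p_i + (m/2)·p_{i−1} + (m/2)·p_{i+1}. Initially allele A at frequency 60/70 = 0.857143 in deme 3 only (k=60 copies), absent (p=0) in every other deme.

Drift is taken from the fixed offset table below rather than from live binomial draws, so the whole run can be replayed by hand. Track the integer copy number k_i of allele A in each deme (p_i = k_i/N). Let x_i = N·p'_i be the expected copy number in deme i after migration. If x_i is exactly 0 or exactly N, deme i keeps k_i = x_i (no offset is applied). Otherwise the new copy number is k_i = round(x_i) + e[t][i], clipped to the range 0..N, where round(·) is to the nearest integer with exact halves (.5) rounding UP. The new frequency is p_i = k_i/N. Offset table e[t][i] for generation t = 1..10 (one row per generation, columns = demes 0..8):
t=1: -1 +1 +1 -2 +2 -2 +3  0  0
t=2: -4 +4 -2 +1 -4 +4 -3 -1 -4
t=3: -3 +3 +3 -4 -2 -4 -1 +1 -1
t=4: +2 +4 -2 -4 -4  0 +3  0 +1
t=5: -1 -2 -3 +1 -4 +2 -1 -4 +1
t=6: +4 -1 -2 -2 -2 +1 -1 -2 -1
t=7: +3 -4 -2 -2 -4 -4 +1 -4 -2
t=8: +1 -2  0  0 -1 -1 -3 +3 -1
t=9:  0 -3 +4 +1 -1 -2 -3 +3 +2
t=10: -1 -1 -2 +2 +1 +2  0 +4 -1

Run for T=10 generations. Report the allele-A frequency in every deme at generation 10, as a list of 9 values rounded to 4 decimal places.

t=0: k=[0 0 0 60 0 0 0 0 0]
t=1: x=[0.0000 0.0000 3.6000 52.8000 3.6000 0.0000 0.0000 0.0000 0.0000] k=[0 0 5 51 6 0 0 0 0]
t=2: x=[0.0000 0.3000 7.4600 45.5400 8.3400 0.3600 0.0000 0.0000 0.0000] k=[0 4 5 47 4 4 0 0 0]
t=3: x=[0.2400 3.8200 7.4600 41.9000 6.5800 3.7600 0.2400 0.0000 0.0000] k=[0 7 10 38 5 0 0 0 0]
t=4: x=[0.4200 6.7600 11.5000 34.3400 6.6800 0.3000 0.0000 0.0000 0.0000] k=[2 11 10 30 3 0 0 0 0]
t=5: x=[2.5400 10.4000 11.2600 27.1800 4.4400 0.1800 0.0000 0.0000 0.0000] k=[2 8 8 28 0 2 0 0 0]
t=6: x=[2.3600 7.6400 9.2000 25.1200 1.8000 1.7600 0.1200 0.0000 0.0000] k=[6 7 7 23 0 3 0 0 0]
t=7: x=[6.0600 6.9400 7.9600 20.6600 1.5600 2.6400 0.1800 0.0000 0.0000] k=[9 3 6 19 0 0 1 0 0]
t=8: x=[8.6400 3.5400 6.6000 17.0800 1.1400 0.0600 0.8800 0.0600 0.0000] k=[10 2 7 17 0 0 0 3 0]
t=9: x=[9.5200 2.7800 7.3000 15.3800 1.0200 0.0000 0.1800 2.6400 0.1800] k=[10 0 11 16 0 0 0 6 2]
t=10: x=[9.4000 1.2600 10.6400 14.7400 0.9600 0.0000 0.3600 5.4000 2.2400] k=[8 0 9 17 2 0 0 9 1]

[0.1143, 0.0000, 0.1286, 0.2429, 0.0286, 0.0000, 0.0000, 0.1286, 0.0143]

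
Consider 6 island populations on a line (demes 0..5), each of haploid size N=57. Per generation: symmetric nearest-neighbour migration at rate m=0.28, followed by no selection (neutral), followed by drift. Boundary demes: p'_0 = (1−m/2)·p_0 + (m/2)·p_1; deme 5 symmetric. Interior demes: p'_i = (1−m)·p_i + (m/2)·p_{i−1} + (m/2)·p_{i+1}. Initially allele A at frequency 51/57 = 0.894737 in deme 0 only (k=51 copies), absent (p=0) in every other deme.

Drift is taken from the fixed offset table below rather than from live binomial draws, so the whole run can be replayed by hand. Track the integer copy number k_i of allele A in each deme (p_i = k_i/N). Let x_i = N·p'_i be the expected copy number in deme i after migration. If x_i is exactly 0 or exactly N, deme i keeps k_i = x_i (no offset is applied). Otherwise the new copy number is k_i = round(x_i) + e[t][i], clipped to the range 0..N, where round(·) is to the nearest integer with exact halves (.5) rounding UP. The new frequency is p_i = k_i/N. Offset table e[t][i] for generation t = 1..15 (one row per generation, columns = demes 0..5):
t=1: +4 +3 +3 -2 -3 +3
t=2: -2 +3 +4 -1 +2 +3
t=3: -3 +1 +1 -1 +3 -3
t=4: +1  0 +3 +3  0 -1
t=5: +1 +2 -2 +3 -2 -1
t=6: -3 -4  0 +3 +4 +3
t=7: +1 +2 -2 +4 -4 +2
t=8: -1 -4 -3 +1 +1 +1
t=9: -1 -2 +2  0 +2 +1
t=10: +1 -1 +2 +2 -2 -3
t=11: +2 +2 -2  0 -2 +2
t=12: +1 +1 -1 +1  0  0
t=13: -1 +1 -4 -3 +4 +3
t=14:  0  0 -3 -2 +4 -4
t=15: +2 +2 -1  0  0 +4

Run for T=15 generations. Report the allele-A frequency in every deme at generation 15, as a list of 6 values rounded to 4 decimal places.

t=0: k=[51 0 0 0 0 0]
t=1: x=[43.8600 7.1400 0.0000 0.0000 0.0000 0.0000] k=[48 10 0 0 0 0]
t=2: x=[42.6800 13.9200 1.4000 0.0000 0.0000 0.0000] k=[41 17 5 0 0 0]
t=3: x=[37.6400 18.6800 5.9800 0.7000 0.0000 0.0000] k=[35 20 7 0 0 0]
t=4: x=[32.9000 20.2800 7.8400 0.9800 0.0000 0.0000] k=[34 20 11 4 0 0]
t=5: x=[32.0400 20.7000 11.2800 4.4200 0.5600 0.0000] k=[33 23 9 7 0 0]
t=6: x=[31.6000 22.4400 10.6800 6.3000 0.9800 0.0000] k=[29 18 11 9 5 0]
t=7: x=[27.4600 18.5600 11.7000 8.7200 4.8600 0.7000] k=[28 21 10 13 1 3]
t=8: x=[27.0200 20.4400 11.9600 10.9000 2.9600 2.7200] k=[26 16 9 12 4 4]
t=9: x=[24.6000 16.4200 10.4000 10.4600 5.1200 4.0000] k=[24 14 12 10 7 5]
t=10: x=[22.6000 15.1200 12.0000 9.8600 7.1400 5.2800] k=[24 14 14 12 5 2]
t=11: x=[22.6000 15.4000 13.7200 11.3000 5.5600 2.4200] k=[25 17 12 11 4 4]
t=12: x=[23.8800 17.4200 12.5600 10.1600 4.9800 4.0000] k=[25 18 12 11 5 4]
t=13: x=[24.0200 18.1400 12.7000 10.3000 5.7000 4.1400] k=[23 19 9 7 10 7]
t=14: x=[22.4400 18.1600 10.1200 7.7000 9.1600 7.4200] k=[22 18 7 6 13 3]
t=15: x=[21.4400 17.0200 8.4000 7.1200 10.6200 4.4000] k=[23 19 7 7 11 8]

[0.4035, 0.3333, 0.1228, 0.1228, 0.1930, 0.1404]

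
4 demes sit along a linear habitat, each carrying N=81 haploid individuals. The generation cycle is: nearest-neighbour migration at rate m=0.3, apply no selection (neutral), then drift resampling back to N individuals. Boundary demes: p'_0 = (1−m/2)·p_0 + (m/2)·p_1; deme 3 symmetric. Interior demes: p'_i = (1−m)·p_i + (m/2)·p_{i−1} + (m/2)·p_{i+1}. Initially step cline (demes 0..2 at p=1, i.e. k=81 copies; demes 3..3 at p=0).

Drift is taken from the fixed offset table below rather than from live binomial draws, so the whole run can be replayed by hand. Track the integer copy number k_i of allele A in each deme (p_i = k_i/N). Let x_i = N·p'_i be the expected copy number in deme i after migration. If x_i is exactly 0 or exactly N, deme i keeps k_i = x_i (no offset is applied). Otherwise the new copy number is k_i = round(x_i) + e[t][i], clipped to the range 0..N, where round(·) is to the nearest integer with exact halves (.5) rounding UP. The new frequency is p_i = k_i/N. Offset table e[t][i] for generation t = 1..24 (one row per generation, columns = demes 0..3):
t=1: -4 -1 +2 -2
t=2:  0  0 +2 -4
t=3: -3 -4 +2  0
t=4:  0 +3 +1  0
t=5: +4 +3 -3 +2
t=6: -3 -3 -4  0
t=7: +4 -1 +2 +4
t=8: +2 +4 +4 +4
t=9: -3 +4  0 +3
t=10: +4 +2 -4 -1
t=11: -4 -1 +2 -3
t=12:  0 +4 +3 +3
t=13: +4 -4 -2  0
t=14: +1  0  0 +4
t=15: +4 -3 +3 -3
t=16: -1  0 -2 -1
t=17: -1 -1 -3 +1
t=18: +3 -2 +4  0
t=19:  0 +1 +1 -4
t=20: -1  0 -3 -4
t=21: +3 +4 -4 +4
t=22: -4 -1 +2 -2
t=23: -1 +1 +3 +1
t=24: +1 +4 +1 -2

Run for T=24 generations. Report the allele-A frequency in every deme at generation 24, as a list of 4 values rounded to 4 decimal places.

[0.8889, 0.9136, 0.8272, 0.7284]

t=0: k=[81 81 81 0]
t=1: x=[81.0000 81.0000 68.8500 12.1500] k=[81 81 71 10]
t=2: x=[81.0000 79.5000 63.3500 19.1500] k=[81 80 65 15]
t=3: x=[80.8500 77.9000 59.7500 22.5000] k=[78 74 62 23]
t=4: x=[77.4000 72.8000 57.9500 28.8500] k=[77 76 59 29]
t=5: x=[76.8500 73.6000 57.0500 33.5000] k=[81 77 54 36]
t=6: x=[80.4000 74.1500 54.7500 38.7000] k=[77 71 51 39]
t=7: x=[76.1000 68.9000 52.2000 40.8000] k=[80 68 54 45]
t=8: x=[78.2000 67.7000 54.7500 46.3500] k=[80 72 59 50]
t=9: x=[78.8000 71.2500 59.6000 51.3500] k=[76 75 60 54]
t=10: x=[75.8500 72.9000 61.3500 54.9000] k=[80 75 57 54]
t=11: x=[79.2500 73.0500 59.2500 54.4500] k=[75 72 61 51]
t=12: x=[74.5500 70.8000 61.1500 52.5000] k=[75 75 64 56]
t=13: x=[75.0000 73.3500 64.4500 57.2000] k=[79 69 62 57]
t=14: x=[77.5000 69.4500 62.3000 57.7500] k=[79 69 62 62]
t=15: x=[77.5000 69.4500 63.0500 62.0000] k=[81 66 66 59]
t=16: x=[78.7500 68.2500 64.9500 60.0500] k=[78 68 63 59]
t=17: x=[76.5000 68.7500 63.1500 59.6000] k=[76 68 60 61]
t=18: x=[74.8000 68.0000 61.3500 60.8500] k=[78 66 65 61]
t=19: x=[76.2000 67.6500 64.5500 61.6000] k=[76 69 66 58]
t=20: x=[74.9500 69.6000 65.2500 59.2000] k=[74 70 62 55]
t=21: x=[73.4000 69.4000 62.1500 56.0500] k=[76 73 58 60]
t=22: x=[75.5500 71.2000 60.5500 59.7000] k=[72 70 63 58]
t=23: x=[71.7000 69.2500 63.3000 58.7500] k=[71 70 66 60]
t=24: x=[70.8500 69.5500 65.7000 60.9000] k=[72 74 67 59]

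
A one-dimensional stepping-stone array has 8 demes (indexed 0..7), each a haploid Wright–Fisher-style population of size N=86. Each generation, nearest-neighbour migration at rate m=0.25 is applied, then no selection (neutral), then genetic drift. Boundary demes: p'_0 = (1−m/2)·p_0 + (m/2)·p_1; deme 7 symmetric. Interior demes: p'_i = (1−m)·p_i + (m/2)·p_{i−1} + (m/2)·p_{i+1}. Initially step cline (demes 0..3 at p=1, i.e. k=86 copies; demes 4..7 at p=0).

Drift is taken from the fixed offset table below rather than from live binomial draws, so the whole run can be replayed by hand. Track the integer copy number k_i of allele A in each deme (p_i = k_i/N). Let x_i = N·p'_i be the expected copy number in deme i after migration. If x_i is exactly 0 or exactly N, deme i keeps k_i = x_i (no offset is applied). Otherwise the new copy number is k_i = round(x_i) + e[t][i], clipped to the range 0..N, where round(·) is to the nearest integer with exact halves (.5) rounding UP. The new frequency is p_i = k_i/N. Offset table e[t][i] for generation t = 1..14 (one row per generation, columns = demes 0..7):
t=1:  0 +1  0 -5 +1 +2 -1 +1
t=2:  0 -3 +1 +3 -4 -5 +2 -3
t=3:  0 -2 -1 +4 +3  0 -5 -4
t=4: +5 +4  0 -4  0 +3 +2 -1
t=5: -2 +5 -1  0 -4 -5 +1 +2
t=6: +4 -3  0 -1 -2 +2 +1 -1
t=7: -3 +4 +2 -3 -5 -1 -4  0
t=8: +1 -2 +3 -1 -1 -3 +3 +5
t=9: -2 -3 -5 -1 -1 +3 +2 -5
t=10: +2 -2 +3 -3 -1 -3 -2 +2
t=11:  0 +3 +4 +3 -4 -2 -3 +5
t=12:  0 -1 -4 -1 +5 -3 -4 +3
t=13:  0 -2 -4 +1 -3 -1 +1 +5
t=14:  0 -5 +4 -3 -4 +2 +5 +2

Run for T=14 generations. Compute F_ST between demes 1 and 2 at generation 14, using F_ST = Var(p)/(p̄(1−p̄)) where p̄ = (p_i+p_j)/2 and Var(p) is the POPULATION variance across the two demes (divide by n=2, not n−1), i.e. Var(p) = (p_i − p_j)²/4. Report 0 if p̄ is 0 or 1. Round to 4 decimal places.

t=0: k=[86 86 86 86 0 0 0 0]
t=1: x=[86.0000 86.0000 86.0000 75.2500 10.7500 0.0000 0.0000 0.0000] k=[86 86 86 70 12 0 0 0]
t=2: x=[86.0000 86.0000 84.0000 64.7500 17.7500 1.5000 0.0000 0.0000] k=[86 86 85 68 14 0 0 0]
t=3: x=[86.0000 85.8750 83.0000 63.3750 19.0000 1.7500 0.0000 0.0000] k=[86 84 82 67 22 2 0 0]
t=4: x=[85.7500 84.0000 80.3750 63.2500 25.1250 4.2500 0.2500 0.0000] k=[86 86 80 59 25 7 2 0]
t=5: x=[86.0000 85.2500 78.1250 57.3750 27.0000 8.6250 2.3750 0.2500] k=[86 86 77 57 23 4 3 2]
t=6: x=[86.0000 84.8750 75.6250 55.2500 24.8750 6.2500 3.0000 2.1250] k=[86 82 76 54 23 8 4 1]
t=7: x=[85.5000 81.7500 74.0000 52.8750 25.0000 9.3750 4.1250 1.3750] k=[83 86 76 50 20 8 0 1]
t=8: x=[83.3750 84.3750 74.0000 49.5000 22.2500 8.5000 1.1250 0.8750] k=[84 82 77 49 21 6 4 6]
t=9: x=[83.7500 81.6250 74.1250 49.0000 22.6250 7.6250 4.5000 5.7500] k=[82 79 69 48 22 11 7 1]
t=10: x=[81.6250 78.1250 67.6250 47.3750 23.8750 11.8750 6.7500 1.7500] k=[84 76 71 44 23 9 5 4]
t=11: x=[83.0000 76.3750 68.2500 44.7500 23.8750 10.2500 5.3750 4.1250] k=[83 79 72 48 20 8 2 9]
t=12: x=[82.5000 78.6250 69.8750 47.5000 22.0000 8.7500 3.6250 8.1250] k=[83 78 66 47 27 6 0 11]
t=13: x=[82.3750 77.1250 65.1250 46.8750 26.8750 7.8750 2.1250 9.6250] k=[82 75 61 48 24 7 3 15]
t=14: x=[81.1250 74.1250 61.1250 46.6250 24.8750 8.6250 5.0000 13.5000] k=[81 69 65 44 21 11 10 16]

0.0031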